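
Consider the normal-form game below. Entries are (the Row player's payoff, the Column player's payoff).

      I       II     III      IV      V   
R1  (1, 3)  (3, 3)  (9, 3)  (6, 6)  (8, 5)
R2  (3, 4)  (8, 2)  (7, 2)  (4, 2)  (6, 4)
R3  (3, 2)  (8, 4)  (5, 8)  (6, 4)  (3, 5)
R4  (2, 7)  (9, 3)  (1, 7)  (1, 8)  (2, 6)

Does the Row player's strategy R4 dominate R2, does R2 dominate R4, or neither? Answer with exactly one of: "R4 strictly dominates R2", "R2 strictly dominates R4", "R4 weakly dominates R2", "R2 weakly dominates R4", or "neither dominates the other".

neither dominates the other

R4's payoffs vs R2's, by the Column player's action — I: 2<3, II: 9>8, III: 1<7, IV: 1<4, V: 2<6.
R4 does better at II but worse at I, III, IV, V; neither strategy dominates the other.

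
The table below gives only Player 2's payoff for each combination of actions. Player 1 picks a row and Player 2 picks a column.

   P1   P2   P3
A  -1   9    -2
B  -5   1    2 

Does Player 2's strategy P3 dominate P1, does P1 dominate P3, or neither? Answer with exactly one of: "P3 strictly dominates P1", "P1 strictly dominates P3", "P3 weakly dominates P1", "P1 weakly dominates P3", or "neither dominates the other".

Compare P3 to P1 across every action of Player 1: A: -2<-1, B: 2>-5.
P3 does better at B but worse at A; neither strategy dominates the other.

neither dominates the other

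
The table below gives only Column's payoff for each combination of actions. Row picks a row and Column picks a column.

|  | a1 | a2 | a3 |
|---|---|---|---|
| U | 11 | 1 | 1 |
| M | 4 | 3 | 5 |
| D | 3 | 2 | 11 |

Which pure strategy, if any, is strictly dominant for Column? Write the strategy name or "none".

none

a1 fails to dominate a3 at M (4<5).
a2 fails to dominate a1 at U (1<11).
a3 fails to dominate a1 at U (1<11).
No single strategy dominates all the others.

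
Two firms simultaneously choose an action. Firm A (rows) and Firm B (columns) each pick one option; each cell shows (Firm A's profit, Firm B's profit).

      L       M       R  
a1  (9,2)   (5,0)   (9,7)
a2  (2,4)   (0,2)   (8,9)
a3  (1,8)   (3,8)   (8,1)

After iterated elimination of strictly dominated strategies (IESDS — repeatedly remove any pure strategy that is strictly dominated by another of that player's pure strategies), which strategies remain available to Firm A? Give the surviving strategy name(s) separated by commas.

Firm A's strategy a2 is strictly dominated by a1 (L: 9>2, M: 5>0, R: 9>8) and is removed.
For Firm A, a1 strictly dominates a3 on the remaining columns (L: 9>1, M: 5>3, R: 9>8); eliminate a3.
For Firm B, R strictly dominates L on the remaining rows (a1: 7>2); eliminate L.
For Firm B, R strictly dominates M on the remaining rows (a1: 7>0); eliminate M.
Among the remaining strategies, none is strictly dominated by another pure strategy of the same player, so the elimination stops.
Surviving strategies — Firm A: {a1}; Firm B: {R}.

a1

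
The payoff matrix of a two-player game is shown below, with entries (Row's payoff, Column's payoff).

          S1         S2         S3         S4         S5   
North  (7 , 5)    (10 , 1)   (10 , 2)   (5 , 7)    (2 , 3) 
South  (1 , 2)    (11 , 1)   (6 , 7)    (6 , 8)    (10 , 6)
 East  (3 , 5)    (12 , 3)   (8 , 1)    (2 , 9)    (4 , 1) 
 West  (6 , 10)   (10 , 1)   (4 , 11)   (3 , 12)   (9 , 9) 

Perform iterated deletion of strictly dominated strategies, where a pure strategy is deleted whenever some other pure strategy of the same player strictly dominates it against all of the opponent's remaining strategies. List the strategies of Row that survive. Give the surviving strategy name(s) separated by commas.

South

Column's strategy S1 is strictly dominated by S4 (North: 7>5, South: 8>2, East: 9>5, West: 12>10) and is removed.
For Row, South strictly dominates West on the remaining columns (S2: 11>10, S3: 6>4, S4: 6>3, S5: 10>9); eliminate West.
Column's strategy S2 is strictly dominated by S4 (North: 7>1, South: 8>1, East: 9>3) and is removed.
Column's strategy S3 is strictly dominated by S4 (North: 7>2, South: 8>7, East: 9>1) and is removed.
Row's strategy North is strictly dominated by South (S4: 6>5, S5: 10>2) and is removed.
For Row, South strictly dominates East on the remaining columns (S4: 6>2, S5: 10>4); eliminate East.
Column's strategy S5 is strictly dominated by S4 (South: 8>6) and is removed.
Among the remaining strategies, none is strictly dominated by another pure strategy of the same player, so the elimination stops.
Surviving strategies — Row: {South}; Column: {S4}.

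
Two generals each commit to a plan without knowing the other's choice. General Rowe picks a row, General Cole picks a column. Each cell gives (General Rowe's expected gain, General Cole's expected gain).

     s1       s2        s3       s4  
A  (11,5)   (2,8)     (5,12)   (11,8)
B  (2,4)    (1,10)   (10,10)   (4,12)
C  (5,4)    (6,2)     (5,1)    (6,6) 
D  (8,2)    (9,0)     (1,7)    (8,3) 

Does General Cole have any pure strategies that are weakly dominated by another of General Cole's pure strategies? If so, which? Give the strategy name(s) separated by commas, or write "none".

s4 weakly dominates s1 — A: 8>5, B: 12>4, C: 6>4, D: 3>2.
s4 weakly dominates s2 — A: 8=8, B: 12>10, C: 6>2, D: 3>0.
Nothing dominates s3: s1 at A (12>5); s2 at A (12>8); s4 at A (12>8).
Nothing dominates s4: s1 at A (8>5); s2 at B (12>10); s3 at B (12>10).

s1, s2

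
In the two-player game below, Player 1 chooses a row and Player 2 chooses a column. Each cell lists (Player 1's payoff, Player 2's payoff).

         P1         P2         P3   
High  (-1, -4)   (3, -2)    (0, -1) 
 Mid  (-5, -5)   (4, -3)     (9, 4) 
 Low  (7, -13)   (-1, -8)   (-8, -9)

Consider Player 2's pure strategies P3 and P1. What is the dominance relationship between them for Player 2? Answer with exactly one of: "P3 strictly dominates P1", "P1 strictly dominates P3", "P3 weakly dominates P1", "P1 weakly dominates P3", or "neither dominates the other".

P3 strictly dominates P1

Compare P3 to P1 across each opponent action: High: -1>-4, Mid: 4>-5, Low: -9>-13.
Every comparison favours P3, so P3 strictly dominates P1.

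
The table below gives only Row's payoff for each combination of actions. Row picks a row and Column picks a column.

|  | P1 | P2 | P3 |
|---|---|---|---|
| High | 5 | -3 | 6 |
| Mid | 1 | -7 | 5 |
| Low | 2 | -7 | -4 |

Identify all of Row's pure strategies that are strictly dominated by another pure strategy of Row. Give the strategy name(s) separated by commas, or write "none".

High is not dominated — it holds its own against Mid at P1 (5>1); Low at P1 (5>2).
Mid is strictly dominated by High (P1: 5>1, P2: -3>-7, P3: 6>5).
Low: dominated, since High does at least as well everywhere (P1: 5>2, P2: -3>-7, P3: 6>-4).

Mid, Low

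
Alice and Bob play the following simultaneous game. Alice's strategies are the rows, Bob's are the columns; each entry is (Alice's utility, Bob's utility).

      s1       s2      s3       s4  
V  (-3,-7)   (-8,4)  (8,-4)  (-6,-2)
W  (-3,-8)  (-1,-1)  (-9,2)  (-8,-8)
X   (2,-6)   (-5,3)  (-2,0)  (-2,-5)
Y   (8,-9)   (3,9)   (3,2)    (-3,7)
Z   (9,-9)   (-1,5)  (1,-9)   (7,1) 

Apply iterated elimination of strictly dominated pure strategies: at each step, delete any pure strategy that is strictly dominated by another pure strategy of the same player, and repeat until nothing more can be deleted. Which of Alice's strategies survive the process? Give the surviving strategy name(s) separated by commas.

Y

For Alice, Y strictly dominates W on the remaining columns (s1: 8>-3, s2: 3>-1, s3: 3>-9, s4: -3>-8); eliminate W.
Row X is eliminated: Z beats it against every remaining column (s1: 9>2, s2: -1>-5, s3: 1>-2, s4: 7>-2).
Column s1 is eliminated: s2 beats it against every remaining row (V: 4>-7, Y: 9>-9, Z: 5>-9).
Column s3 is eliminated: s2 beats it against every remaining row (V: 4>-4, Y: 9>2, Z: 5>-9).
For Alice, Y strictly dominates V on the remaining columns (s2: 3>-8, s4: -3>-6); eliminate V.
Bob's strategy s4 is strictly dominated by s2 (Y: 9>7, Z: 5>1) and is removed.
Alice's strategy Z is strictly dominated by Y (s2: 3>-1) and is removed.
Among the remaining strategies, none is strictly dominated by another pure strategy of the same player, so the elimination stops.
Surviving strategies — Alice: {Y}; Bob: {s2}.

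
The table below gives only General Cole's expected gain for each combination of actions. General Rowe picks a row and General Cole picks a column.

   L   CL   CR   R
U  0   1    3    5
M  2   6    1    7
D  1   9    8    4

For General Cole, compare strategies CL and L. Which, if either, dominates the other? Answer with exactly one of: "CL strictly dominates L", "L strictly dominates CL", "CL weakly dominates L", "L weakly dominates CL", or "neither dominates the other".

Compare CL to L across each choice by General Rowe: U: 1>0, M: 6>2, D: 9>1.
Every comparison favours CL, so CL strictly dominates L.

CL strictly dominates L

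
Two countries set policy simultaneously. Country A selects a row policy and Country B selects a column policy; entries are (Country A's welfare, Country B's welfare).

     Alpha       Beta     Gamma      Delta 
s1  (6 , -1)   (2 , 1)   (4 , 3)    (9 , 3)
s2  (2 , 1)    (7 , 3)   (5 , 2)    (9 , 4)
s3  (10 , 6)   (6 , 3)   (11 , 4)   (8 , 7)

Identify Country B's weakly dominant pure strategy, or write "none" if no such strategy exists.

Delta

Delta vs Alpha: s1: 3>-1, s2: 4>1, s3: 7>6.
Delta vs Beta: s1: 3>1, s2: 4>3, s3: 7>3.
Delta vs Gamma: s1: 3=3, s2: 4>2, s3: 7>4.
Delta is at least as good as every other strategy against every opponent action, so it is weakly dominant.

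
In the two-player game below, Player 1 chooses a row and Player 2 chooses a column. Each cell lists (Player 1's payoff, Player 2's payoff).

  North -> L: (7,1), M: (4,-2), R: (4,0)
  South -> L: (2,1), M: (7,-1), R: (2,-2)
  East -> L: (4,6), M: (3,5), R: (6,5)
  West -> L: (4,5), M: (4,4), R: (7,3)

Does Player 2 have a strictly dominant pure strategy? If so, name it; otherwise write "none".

L

L vs M: North: 1>-2, South: 1>-1, East: 6>5, West: 5>4.
L vs R: North: 1>0, South: 1>-2, East: 6>5, West: 5>3.
L strictly beats every other strategy against every opponent action, so it is strictly dominant.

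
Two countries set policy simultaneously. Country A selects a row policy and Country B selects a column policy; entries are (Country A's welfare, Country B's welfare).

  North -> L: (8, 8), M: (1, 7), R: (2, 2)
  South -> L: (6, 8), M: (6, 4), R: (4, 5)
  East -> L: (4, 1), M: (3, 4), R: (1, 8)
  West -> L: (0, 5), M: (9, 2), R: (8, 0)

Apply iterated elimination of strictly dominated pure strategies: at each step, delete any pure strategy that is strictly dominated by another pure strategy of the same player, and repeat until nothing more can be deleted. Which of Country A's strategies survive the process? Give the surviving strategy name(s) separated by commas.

North

For Country A, South strictly dominates East on the remaining columns (L: 6>4, M: 6>3, R: 4>1); eliminate East.
For Country B, L strictly dominates M on the remaining rows (North: 8>7, South: 8>4, West: 5>2); eliminate M.
Column R is eliminated: L beats it against every remaining row (North: 8>2, South: 8>5, West: 5>0).
Country A's strategy South is strictly dominated by North (L: 8>6) and is removed.
Row West is eliminated: North beats it against every remaining column (L: 8>0).
Among the remaining strategies, none is strictly dominated by another pure strategy of the same player, so the elimination stops.
Surviving strategies — Country A: {North}; Country B: {L}.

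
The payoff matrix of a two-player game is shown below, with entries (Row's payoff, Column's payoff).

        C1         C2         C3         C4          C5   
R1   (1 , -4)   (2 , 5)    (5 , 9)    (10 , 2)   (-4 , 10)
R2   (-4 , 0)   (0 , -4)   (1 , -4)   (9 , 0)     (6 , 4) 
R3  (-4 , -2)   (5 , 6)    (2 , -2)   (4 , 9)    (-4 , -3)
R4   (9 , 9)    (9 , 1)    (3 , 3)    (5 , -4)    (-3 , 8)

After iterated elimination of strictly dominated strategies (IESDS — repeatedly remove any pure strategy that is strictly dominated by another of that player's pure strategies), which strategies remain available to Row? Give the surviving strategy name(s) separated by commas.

R2, R4

Row's strategy R3 is strictly dominated by R4 (C1: 9>-4, C2: 9>5, C3: 3>2, C4: 5>4, C5: -3>-4) and is removed.
Column's strategy C2 is strictly dominated by C5 (R1: 10>5, R2: 4>-4, R4: 8>1) and is removed.
Column C3 is eliminated: C5 beats it against every remaining row (R1: 10>9, R2: 4>-4, R4: 8>3).
Column C4 is eliminated: C5 beats it against every remaining row (R1: 10>2, R2: 4>0, R4: 8>-4).
Row's strategy R1 is strictly dominated by R4 (C1: 9>1, C5: -3>-4) and is removed.
Among the remaining strategies, none is strictly dominated by another pure strategy of the same player, so the elimination stops.
Surviving strategies — Row: {R2, R4}; Column: {C1, C5}.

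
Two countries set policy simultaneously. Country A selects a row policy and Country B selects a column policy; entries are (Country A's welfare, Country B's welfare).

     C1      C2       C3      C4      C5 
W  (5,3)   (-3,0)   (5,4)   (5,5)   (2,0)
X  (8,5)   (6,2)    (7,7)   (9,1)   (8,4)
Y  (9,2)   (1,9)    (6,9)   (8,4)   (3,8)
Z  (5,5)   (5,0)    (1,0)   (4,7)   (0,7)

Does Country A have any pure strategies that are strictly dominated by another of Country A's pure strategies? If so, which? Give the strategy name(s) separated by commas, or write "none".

W, Z

X strictly dominates W — C1: 8>5, C2: 6>-3, C3: 7>5, C4: 9>5, C5: 8>2.
Nothing dominates X: W at C1 (8>5); Y at C2 (6>1); Z at C1 (8>5).
Nothing dominates Y: W at C1 (9>5); X at C1 (9>8); Z at C1 (9>5).
X strictly dominates Z — C1: 8>5, C2: 6>5, C3: 7>1, C4: 9>4, C5: 8>0.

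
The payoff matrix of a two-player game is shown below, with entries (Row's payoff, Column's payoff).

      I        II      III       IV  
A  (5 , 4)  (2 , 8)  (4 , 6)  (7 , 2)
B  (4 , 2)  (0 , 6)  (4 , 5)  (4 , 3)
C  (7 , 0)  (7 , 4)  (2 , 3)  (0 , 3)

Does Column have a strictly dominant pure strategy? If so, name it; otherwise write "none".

II

II vs I: A: 8>4, B: 6>2, C: 4>0.
II vs III: A: 8>6, B: 6>5, C: 4>3.
II vs IV: A: 8>2, B: 6>3, C: 4>3.
II strictly beats every other strategy against every opponent action, so it is strictly dominant.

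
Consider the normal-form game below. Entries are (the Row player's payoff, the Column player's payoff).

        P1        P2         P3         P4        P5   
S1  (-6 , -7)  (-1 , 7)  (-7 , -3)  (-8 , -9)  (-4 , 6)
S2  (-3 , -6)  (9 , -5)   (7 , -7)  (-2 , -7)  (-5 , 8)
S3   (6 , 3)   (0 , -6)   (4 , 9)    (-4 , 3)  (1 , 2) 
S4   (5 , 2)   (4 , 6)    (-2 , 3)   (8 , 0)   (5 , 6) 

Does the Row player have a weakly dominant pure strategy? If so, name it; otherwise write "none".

S1 fails to dominate S2 at P1 (-6<-3).
S2 fails to dominate S1 at P5 (-5<-4).
S3 fails to dominate S2 at P2 (0<9).
S4 fails to dominate S2 at P2 (4<9).
No single strategy dominates all the others.

none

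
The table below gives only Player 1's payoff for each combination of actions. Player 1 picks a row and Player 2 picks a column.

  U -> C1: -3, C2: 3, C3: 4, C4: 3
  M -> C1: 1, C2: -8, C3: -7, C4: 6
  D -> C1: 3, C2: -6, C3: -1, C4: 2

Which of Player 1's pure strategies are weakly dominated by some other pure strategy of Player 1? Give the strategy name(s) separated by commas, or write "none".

none

Nothing dominates U: M at C2 (3>-8); D at C2 (3>-6).
Nothing dominates M: U at C1 (1>-3); D at C4 (6>2).
Nothing dominates D: U at C1 (3>-3); M at C1 (3>1).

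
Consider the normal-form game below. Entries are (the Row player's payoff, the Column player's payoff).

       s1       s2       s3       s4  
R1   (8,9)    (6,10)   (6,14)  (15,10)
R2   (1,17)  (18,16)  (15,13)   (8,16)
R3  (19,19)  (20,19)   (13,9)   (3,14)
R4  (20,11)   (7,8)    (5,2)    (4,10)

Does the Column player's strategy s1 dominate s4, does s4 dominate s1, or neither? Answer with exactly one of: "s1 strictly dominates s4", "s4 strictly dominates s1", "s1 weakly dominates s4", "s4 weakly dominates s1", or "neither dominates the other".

neither dominates the other

Compare s1 to s4 across every action of the Row player: R1: 9<10, R2: 17>16, R3: 19>14, R4: 11>10.
s1 does better at R2, R3, R4 but worse at R1; neither strategy dominates the other.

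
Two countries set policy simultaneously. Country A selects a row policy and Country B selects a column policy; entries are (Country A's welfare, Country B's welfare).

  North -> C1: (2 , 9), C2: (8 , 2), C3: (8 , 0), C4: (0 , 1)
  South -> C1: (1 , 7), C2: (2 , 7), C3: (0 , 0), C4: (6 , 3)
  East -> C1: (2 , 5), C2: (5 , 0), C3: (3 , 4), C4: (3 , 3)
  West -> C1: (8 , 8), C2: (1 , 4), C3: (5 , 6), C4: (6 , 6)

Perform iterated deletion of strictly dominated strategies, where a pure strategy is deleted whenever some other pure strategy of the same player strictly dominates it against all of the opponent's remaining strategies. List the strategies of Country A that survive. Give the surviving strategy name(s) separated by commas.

West

Column C3 is eliminated: C1 beats it against every remaining row (North: 9>0, South: 7>0, East: 5>4, West: 8>6).
For Country B, C1 strictly dominates C4 on the remaining rows (North: 9>1, South: 7>3, East: 5>3, West: 8>6); eliminate C4.
Country A's strategy South is strictly dominated by North (C1: 2>1, C2: 8>2) and is removed.
For Country B, C1 strictly dominates C2 on the remaining rows (North: 9>2, East: 5>0, West: 8>4); eliminate C2.
Country A's strategy North is strictly dominated by West (C1: 8>2) and is removed.
For Country A, West strictly dominates East on the remaining columns (C1: 8>2); eliminate East.
Among the remaining strategies, none is strictly dominated by another pure strategy of the same player, so the elimination stops.
Surviving strategies — Country A: {West}; Country B: {C1}.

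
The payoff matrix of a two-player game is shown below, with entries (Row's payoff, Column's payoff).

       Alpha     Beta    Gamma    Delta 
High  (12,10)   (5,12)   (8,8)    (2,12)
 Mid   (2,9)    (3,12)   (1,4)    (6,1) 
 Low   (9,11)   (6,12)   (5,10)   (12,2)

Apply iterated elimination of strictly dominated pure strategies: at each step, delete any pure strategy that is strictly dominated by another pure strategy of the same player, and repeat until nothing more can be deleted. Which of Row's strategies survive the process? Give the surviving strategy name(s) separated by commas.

Row's strategy Mid is strictly dominated by Low (Alpha: 9>2, Beta: 6>3, Gamma: 5>1, Delta: 12>6) and is removed.
For Column, Beta strictly dominates Alpha on the remaining rows (High: 12>10, Low: 12>11); eliminate Alpha.
Column's strategy Gamma is strictly dominated by Beta (High: 12>8, Low: 12>10) and is removed.
Row's strategy High is strictly dominated by Low (Beta: 6>5, Delta: 12>2) and is removed.
Column Delta is eliminated: Beta beats it against every remaining row (Low: 12>2).
Among the remaining strategies, none is strictly dominated by another pure strategy of the same player, so the elimination stops.
Surviving strategies — Row: {Low}; Column: {Beta}.

Low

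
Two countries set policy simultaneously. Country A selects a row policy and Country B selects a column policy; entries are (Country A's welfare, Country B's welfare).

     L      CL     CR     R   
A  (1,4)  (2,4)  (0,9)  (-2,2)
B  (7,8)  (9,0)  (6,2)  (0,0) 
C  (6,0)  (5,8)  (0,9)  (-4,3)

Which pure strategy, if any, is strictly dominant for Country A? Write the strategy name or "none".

B vs A: L: 7>1, CL: 9>2, CR: 6>0, R: 0>-2.
B vs C: L: 7>6, CL: 9>5, CR: 6>0, R: 0>-4.
B strictly beats every other strategy against every opponent action, so it is strictly dominant.

B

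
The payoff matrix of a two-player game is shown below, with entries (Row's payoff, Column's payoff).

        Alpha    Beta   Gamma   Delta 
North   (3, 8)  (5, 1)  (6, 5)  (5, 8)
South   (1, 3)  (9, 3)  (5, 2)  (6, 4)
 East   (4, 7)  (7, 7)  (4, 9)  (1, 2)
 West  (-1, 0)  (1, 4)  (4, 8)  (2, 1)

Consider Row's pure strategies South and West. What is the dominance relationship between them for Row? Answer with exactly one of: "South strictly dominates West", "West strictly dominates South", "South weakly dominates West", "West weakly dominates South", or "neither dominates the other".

South strictly dominates West

South's payoffs vs West's, by Column's action — Alpha: 1>-1, Beta: 9>1, Gamma: 5>4, Delta: 6>2.
Every comparison favours South, so South strictly dominates West.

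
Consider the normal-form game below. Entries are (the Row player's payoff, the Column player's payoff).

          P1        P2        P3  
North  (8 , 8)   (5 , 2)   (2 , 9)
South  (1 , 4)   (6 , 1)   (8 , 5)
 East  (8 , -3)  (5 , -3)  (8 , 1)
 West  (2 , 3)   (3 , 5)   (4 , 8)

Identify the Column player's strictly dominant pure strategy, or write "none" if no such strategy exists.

P3

P3 vs P1: North: 9>8, South: 5>4, East: 1>-3, West: 8>3.
P3 vs P2: North: 9>2, South: 5>1, East: 1>-3, West: 8>5.
P3 strictly beats every other strategy against every opponent action, so it is strictly dominant.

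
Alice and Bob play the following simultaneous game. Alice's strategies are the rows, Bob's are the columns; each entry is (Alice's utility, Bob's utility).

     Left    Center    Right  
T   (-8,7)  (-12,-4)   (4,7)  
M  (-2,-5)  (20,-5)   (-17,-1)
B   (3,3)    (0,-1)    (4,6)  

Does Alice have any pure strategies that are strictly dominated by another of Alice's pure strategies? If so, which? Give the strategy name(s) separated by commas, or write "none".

T: no other strategy beats it everywhere (M at Right (4>-17); B at Right (4=4)).
Nothing dominates M: T at Left (-2>-8); B at Center (20>0).
Nothing dominates B: T at Left (3>-8); M at Left (3>-2).

none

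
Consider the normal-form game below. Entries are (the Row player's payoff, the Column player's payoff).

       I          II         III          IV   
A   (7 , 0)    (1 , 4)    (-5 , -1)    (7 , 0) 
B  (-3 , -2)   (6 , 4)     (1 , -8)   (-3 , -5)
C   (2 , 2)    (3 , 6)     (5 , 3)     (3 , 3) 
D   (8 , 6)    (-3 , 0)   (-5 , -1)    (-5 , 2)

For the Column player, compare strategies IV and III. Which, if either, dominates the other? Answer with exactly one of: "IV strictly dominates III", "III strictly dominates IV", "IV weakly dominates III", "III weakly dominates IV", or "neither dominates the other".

IV weakly dominates III

IV's payoffs vs III's, by the Row player's action — A: 0>-1, B: -5>-8, C: 3=3, D: 2>-1.
IV is at least as good everywhere and strictly better somewhere (tied only at C), so IV weakly but not strictly dominates III.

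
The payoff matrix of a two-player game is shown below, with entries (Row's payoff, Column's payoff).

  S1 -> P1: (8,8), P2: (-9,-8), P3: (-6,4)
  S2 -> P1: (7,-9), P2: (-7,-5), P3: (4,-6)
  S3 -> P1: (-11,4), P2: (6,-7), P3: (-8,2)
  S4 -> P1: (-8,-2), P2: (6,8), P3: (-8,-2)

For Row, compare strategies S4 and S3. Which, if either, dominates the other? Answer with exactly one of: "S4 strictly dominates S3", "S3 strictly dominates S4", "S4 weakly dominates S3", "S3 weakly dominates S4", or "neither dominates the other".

S4 weakly dominates S3

Compare S4 to S3 across each choice by Column: P1: -8>-11, P2: 6=6, P3: -8=-8.
S4 is at least as good everywhere and strictly better somewhere (tied only at P2, P3), so S4 weakly but not strictly dominates S3.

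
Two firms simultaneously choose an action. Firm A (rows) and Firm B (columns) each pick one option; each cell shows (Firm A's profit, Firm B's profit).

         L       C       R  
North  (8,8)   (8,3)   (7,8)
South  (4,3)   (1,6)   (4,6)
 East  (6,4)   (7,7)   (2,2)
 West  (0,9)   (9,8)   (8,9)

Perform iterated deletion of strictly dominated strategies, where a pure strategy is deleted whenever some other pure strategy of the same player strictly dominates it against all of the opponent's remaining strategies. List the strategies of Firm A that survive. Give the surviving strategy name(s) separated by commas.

North, West

For Firm A, North strictly dominates South on the remaining columns (L: 8>4, C: 8>1, R: 7>4); eliminate South.
Firm A's strategy East is strictly dominated by North (L: 8>6, C: 8>7, R: 7>2) and is removed.
Firm B's strategy C is strictly dominated by L (North: 8>3, West: 9>8) and is removed.
Among the remaining strategies, none is strictly dominated by another pure strategy of the same player, so the elimination stops.
Surviving strategies — Firm A: {North, West}; Firm B: {L, R}.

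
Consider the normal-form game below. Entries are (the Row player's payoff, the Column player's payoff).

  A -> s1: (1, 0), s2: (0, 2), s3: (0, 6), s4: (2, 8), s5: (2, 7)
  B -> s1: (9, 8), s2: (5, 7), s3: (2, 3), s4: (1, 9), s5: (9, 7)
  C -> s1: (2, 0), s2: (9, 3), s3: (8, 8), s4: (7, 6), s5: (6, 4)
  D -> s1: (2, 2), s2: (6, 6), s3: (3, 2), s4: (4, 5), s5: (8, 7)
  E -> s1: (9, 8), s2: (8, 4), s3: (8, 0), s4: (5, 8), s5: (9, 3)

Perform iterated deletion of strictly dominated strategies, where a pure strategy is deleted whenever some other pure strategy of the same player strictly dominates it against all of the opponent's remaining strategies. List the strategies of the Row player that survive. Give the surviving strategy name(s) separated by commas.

B, C, E

Row A is eliminated: C beats it against every remaining column (s1: 2>1, s2: 9>0, s3: 8>0, s4: 7>2, s5: 6>2).
Row D is eliminated: E beats it against every remaining column (s1: 9>2, s2: 8>6, s3: 8>3, s4: 5>4, s5: 9>8).
For the Column player, s4 strictly dominates s2 on the remaining rows (B: 9>7, C: 6>3, E: 8>4); eliminate s2.
Column s5 is eliminated: s4 beats it against every remaining row (B: 9>7, C: 6>4, E: 8>3).
Among the remaining strategies, none is strictly dominated by another pure strategy of the same player, so the elimination stops.
Surviving strategies — the Row player: {B, C, E}; the Column player: {s1, s3, s4}.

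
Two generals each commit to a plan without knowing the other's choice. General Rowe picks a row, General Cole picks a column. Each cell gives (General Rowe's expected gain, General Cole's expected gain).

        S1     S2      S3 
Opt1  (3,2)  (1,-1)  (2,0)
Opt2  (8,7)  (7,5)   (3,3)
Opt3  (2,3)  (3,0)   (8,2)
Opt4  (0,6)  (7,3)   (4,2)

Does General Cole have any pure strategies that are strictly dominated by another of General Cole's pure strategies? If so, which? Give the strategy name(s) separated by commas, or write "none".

Nothing dominates S1: S2 at Opt1 (2>-1); S3 at Opt1 (2>0).
S1 strictly dominates S2 — Opt1: 2>-1, Opt2: 7>5, Opt3: 3>0, Opt4: 6>3.
S3 is strictly dominated by S1 (Opt1: 2>0, Opt2: 7>3, Opt3: 3>2, Opt4: 6>2).

S2, S3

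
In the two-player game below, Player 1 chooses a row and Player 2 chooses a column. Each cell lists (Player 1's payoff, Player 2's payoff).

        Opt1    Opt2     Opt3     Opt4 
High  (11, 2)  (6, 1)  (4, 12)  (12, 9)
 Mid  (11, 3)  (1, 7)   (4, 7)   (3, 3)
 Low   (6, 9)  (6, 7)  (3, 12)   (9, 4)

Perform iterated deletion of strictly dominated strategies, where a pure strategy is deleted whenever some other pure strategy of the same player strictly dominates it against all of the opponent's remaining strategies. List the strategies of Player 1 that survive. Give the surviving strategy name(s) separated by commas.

High, Mid, Low

For Player 2, Opt3 strictly dominates Opt1 on the remaining rows (High: 12>2, Mid: 7>3, Low: 12>9); eliminate Opt1.
Player 2's strategy Opt4 is strictly dominated by Opt3 (High: 12>9, Mid: 7>3, Low: 12>4) and is removed.
Among the remaining strategies, none is strictly dominated by another pure strategy of the same player, so the elimination stops.
Surviving strategies — Player 1: {High, Mid, Low}; Player 2: {Opt2, Opt3}.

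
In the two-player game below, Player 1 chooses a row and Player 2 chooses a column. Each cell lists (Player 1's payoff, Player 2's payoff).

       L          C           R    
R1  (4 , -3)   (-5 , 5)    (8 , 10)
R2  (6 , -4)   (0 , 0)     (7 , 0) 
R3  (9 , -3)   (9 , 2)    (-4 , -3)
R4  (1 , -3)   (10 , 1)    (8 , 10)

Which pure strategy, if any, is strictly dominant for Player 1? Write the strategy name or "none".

R1 fails to dominate R2 at L (4<6).
R2 fails to dominate R1 at R (7<8).
R3 fails to dominate R1 at R (-4<8).
R4 fails to dominate R1 at L (1<4).
No single strategy dominates all the others.

none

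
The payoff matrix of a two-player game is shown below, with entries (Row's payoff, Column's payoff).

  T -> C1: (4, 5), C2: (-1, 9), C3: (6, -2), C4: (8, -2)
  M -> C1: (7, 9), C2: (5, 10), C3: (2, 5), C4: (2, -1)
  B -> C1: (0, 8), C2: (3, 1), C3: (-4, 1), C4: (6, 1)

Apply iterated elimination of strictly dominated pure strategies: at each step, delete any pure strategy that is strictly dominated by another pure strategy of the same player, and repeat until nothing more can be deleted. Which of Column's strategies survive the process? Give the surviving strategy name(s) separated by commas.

For Column, C1 strictly dominates C3 on the remaining rows (T: 5>-2, M: 9>5, B: 8>1); eliminate C3.
Column's strategy C4 is strictly dominated by C1 (T: 5>-2, M: 9>-1, B: 8>1) and is removed.
Row's strategy T is strictly dominated by M (C1: 7>4, C2: 5>-1) and is removed.
Row's strategy B is strictly dominated by M (C1: 7>0, C2: 5>3) and is removed.
Column's strategy C1 is strictly dominated by C2 (M: 10>9) and is removed.
Among the remaining strategies, none is strictly dominated by another pure strategy of the same player, so the elimination stops.
Surviving strategies — Row: {M}; Column: {C2}.

C2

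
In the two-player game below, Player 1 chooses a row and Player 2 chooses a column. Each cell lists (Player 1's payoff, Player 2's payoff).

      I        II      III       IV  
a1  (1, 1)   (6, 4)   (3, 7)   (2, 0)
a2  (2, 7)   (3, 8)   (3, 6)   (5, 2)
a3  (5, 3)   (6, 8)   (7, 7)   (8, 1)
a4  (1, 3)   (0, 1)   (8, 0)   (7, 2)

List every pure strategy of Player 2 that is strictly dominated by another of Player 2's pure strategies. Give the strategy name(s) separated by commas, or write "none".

I is not dominated — it holds its own against II at a4 (3>1); III at a2 (7>6); IV at a1 (1>0).
II: no other strategy beats it everywhere (I at a1 (4>1); III at a2 (8>6); IV at a1 (4>0)).
III is not dominated — it holds its own against I at a1 (7>1); II at a1 (7>4); IV at a1 (7>0).
IV: dominated, since I does at least as well everywhere (a1: 1>0, a2: 7>2, a3: 3>1, a4: 3>2).

IV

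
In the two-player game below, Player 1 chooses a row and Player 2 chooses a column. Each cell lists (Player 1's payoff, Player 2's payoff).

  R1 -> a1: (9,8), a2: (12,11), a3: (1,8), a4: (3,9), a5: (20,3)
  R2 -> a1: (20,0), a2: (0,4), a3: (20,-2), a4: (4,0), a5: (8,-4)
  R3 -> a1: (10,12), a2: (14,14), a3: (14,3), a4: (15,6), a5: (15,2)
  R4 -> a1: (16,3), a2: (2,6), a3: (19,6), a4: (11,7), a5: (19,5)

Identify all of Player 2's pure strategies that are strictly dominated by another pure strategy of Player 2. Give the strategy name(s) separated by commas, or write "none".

a1, a3, a5

a2 strictly dominates a1 — R1: 11>8, R2: 4>0, R3: 14>12, R4: 6>3.
a2 is not dominated — it holds its own against a1 at R1 (11>8); a3 at R1 (11>8); a4 at R1 (11>9); a5 at R1 (11>3).
a3: dominated, since a4 does at least as well everywhere (R1: 9>8, R2: 0>-2, R3: 6>3, R4: 7>6).
Nothing dominates a4: a1 at R1 (9>8); a2 at R4 (7>6); a3 at R1 (9>8); a5 at R1 (9>3).
a5: dominated, since a2 does at least as well everywhere (R1: 11>3, R2: 4>-4, R3: 14>2, R4: 6>5).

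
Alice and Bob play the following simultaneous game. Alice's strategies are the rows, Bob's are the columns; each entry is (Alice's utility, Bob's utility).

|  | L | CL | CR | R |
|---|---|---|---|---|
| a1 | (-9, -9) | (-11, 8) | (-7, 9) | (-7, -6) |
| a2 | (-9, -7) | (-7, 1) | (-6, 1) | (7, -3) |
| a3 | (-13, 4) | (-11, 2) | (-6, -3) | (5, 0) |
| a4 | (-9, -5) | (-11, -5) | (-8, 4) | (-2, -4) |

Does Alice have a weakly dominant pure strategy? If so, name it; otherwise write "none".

a2 vs a1: L: -9=-9, CL: -7>-11, CR: -6>-7, R: 7>-7.
a2 vs a3: L: -9>-13, CL: -7>-11, CR: -6=-6, R: 7>5.
a2 vs a4: L: -9=-9, CL: -7>-11, CR: -6>-8, R: 7>-2.
a2 is at least as good as every other strategy against every opponent action, so it is weakly dominant.

a2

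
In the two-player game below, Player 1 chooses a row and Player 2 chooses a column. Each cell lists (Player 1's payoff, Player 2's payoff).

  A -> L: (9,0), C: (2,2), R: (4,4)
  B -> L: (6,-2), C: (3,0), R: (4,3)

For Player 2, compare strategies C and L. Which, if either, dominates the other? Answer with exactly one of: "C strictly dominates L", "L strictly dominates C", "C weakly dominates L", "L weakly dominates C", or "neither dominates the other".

Compare C to L across each choice by Player 1: A: 2>0, B: 0>-2.
Every comparison favours C, so C strictly dominates L.

C strictly dominates L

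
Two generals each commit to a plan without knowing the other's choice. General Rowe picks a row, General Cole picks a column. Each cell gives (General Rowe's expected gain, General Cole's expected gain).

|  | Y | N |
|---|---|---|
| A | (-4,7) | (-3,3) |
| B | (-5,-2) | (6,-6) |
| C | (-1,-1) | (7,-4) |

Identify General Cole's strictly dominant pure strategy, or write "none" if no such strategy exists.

Y

Y vs N: A: 7>3, B: -2>-6, C: -1>-4.
Y strictly beats every other strategy against every opponent action, so it is strictly dominant.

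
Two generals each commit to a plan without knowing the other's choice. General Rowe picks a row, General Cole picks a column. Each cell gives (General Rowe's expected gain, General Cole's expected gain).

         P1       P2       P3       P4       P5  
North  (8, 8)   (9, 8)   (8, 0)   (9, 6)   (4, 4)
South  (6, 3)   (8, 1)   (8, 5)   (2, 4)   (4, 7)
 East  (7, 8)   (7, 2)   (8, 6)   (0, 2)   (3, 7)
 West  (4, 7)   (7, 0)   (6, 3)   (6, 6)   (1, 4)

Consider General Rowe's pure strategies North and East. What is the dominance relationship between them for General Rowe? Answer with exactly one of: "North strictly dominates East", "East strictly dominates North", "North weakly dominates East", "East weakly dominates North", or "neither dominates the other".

North weakly dominates East

Compare North to East across each opponent action: P1: 8>7, P2: 9>7, P3: 8=8, P4: 9>0, P5: 4>3.
North is at least as good everywhere and strictly better somewhere (tied only at P3), so North weakly but not strictly dominates East.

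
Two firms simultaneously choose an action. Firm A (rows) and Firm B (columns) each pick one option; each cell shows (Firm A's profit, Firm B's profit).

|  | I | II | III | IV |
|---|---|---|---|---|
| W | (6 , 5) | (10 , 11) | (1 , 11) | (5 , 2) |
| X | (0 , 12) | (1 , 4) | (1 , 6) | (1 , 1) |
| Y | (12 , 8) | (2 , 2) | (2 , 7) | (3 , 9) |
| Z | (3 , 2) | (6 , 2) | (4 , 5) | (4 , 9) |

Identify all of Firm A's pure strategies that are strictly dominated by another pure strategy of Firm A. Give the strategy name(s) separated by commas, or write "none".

X

W is not dominated — it holds its own against X at I (6>0); Y at II (10>2); Z at I (6>3).
X: dominated, since Y does at least as well everywhere (I: 12>0, II: 2>1, III: 2>1, IV: 3>1).
Y is not dominated — it holds its own against W at I (12>6); X at I (12>0); Z at I (12>3).
Z is not dominated — it holds its own against W at III (4>1); X at I (3>0); Y at II (6>2).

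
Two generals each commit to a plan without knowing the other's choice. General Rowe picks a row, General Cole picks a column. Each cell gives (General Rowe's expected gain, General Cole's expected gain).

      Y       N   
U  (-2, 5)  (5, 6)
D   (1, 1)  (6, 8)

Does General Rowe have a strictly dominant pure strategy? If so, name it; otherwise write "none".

D

D vs U: Y: 1>-2, N: 6>5.
D strictly beats every other strategy against every opponent action, so it is strictly dominant.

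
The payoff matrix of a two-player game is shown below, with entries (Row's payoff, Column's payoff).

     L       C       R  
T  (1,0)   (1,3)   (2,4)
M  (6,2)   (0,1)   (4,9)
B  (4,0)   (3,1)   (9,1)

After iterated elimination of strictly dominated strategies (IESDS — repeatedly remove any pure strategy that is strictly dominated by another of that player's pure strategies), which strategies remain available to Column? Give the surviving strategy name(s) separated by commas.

For Row, B strictly dominates T on the remaining columns (L: 4>1, C: 3>1, R: 9>2); eliminate T.
For Column, R strictly dominates L on the remaining rows (M: 9>2, B: 1>0); eliminate L.
Row's strategy M is strictly dominated by B (C: 3>0, R: 9>4) and is removed.
Among the remaining strategies, none is strictly dominated by another pure strategy of the same player, so the elimination stops.
Surviving strategies — Row: {B}; Column: {C, R}.

C, R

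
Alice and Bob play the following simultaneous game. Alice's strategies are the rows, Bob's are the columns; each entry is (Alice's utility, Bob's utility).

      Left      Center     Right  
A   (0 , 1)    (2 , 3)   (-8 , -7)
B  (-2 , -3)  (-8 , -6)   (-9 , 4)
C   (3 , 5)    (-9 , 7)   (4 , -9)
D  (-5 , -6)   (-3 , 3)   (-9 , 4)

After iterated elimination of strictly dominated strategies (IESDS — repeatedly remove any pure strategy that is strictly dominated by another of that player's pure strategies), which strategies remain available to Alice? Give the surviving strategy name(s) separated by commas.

A

Row B is eliminated: A beats it against every remaining column (Left: 0>-2, Center: 2>-8, Right: -8>-9).
Row D is eliminated: A beats it against every remaining column (Left: 0>-5, Center: 2>-3, Right: -8>-9).
Bob's strategy Left is strictly dominated by Center (A: 3>1, C: 7>5) and is removed.
Column Right is eliminated: Center beats it against every remaining row (A: 3>-7, C: 7>-9).
For Alice, A strictly dominates C on the remaining columns (Center: 2>-9); eliminate C.
Among the remaining strategies, none is strictly dominated by another pure strategy of the same player, so the elimination stops.
Surviving strategies — Alice: {A}; Bob: {Center}.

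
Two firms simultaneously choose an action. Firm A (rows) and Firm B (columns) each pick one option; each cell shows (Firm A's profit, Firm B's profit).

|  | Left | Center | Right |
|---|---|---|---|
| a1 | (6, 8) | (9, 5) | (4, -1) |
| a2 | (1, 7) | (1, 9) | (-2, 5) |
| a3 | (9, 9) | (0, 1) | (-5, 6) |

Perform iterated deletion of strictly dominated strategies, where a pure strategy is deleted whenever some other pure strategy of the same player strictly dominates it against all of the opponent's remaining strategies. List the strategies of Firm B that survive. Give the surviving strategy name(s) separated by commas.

Left

For Firm A, a1 strictly dominates a2 on the remaining columns (Left: 6>1, Center: 9>1, Right: 4>-2); eliminate a2.
For Firm B, Left strictly dominates Center on the remaining rows (a1: 8>5, a3: 9>1); eliminate Center.
Firm B's strategy Right is strictly dominated by Left (a1: 8>-1, a3: 9>6) and is removed.
For Firm A, a3 strictly dominates a1 on the remaining columns (Left: 9>6); eliminate a1.
Among the remaining strategies, none is strictly dominated by another pure strategy of the same player, so the elimination stops.
Surviving strategies — Firm A: {a3}; Firm B: {Left}.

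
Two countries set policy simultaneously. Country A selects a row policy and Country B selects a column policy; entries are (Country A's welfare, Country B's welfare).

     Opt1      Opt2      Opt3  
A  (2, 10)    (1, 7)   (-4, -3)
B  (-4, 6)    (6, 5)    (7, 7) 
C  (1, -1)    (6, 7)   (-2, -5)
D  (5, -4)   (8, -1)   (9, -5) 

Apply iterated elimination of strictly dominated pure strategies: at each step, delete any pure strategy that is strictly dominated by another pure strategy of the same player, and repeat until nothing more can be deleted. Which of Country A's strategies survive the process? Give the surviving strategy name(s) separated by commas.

For Country A, D strictly dominates A on the remaining columns (Opt1: 5>2, Opt2: 8>1, Opt3: 9>-4); eliminate A.
For Country A, D strictly dominates B on the remaining columns (Opt1: 5>-4, Opt2: 8>6, Opt3: 9>7); eliminate B.
Country A's strategy C is strictly dominated by D (Opt1: 5>1, Opt2: 8>6, Opt3: 9>-2) and is removed.
For Country B, Opt2 strictly dominates Opt1 on the remaining rows (D: -1>-4); eliminate Opt1.
For Country B, Opt2 strictly dominates Opt3 on the remaining rows (D: -1>-5); eliminate Opt3.
Among the remaining strategies, none is strictly dominated by another pure strategy of the same player, so the elimination stops.
Surviving strategies — Country A: {D}; Country B: {Opt2}.

D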